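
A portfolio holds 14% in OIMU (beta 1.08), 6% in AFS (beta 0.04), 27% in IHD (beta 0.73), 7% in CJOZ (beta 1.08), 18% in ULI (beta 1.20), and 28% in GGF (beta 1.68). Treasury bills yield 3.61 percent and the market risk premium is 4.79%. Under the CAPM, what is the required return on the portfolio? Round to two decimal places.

β_P = Σ w_i β_i = 0.14×1.08 + 0.06×0.04 + 0.27×0.73 + 0.07×1.08 + 0.18×1.20 + 0.28×1.68 = 1.1127
E(R_P) = R_f + β_P × MRP = 3.61% + 1.1127 × 4.79% = 8.94%

8.94%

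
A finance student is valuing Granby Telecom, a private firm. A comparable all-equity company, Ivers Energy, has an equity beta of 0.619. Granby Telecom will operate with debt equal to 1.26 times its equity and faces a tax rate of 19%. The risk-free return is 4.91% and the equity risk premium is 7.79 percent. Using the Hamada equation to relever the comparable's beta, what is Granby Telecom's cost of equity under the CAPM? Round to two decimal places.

14.65%

β_L = β_U × [1 + (1 − t)(D/E)] = 0.619 × [1 + (1 − 0.19) × 1.26]
    = 0.619 × [1 + 0.81 × 1.26] = 0.619 × 2.0206 = 1.2508
E(R) = R_f + β_L × MRP = 4.91% + 1.2508 × 7.79% = 14.65%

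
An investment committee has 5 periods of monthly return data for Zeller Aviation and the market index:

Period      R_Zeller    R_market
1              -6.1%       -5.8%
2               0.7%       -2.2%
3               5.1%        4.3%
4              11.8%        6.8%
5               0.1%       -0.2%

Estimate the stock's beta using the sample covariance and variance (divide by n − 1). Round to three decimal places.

1.273

Mean R_i = (-6.1 + 0.7 + 5.1 + 11.8 + 0.1) / 5 = 2.3200%
Mean R_m = (-5.8 − 2.2 + 4.3 + 6.8 − 0.2) / 5 = 0.5800%
Σ(R_i − R̄_i)(R_m − R̄_m) = 129.2620  ⇒  Cov = 129.2620 / 4 = 32.3155
Σ(R_m − R̄_m)² = 101.5680  ⇒  Var(R_m) = 101.5680 / 4 = 25.3920
β = Cov / Var(R_m) = 32.3155 / 25.3920 = 1.2727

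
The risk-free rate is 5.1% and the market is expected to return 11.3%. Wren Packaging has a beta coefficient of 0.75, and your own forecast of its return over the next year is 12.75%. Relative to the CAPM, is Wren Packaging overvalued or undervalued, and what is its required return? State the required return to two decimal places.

MRP = 11.3% − 5.1% = 6.20%
Required return = R_f + β·MRP = 5.1% + 0.75 × 6.2% = 9.75%
Forecast 12.75% > required 9.75% → the stock plots above the SML → undervalued.

Undervalued; required return 9.75%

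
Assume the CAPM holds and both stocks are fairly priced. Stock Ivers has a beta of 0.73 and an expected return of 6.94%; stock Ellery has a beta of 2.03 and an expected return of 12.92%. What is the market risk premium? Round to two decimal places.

4.60%

Both satisfy E(R) = R_f + β·MRP, so the slope of the SML is
MRP = (12.92% − 6.94%) / (2.03 − 0.73) = 5.98% / 1.30 = 4.6000%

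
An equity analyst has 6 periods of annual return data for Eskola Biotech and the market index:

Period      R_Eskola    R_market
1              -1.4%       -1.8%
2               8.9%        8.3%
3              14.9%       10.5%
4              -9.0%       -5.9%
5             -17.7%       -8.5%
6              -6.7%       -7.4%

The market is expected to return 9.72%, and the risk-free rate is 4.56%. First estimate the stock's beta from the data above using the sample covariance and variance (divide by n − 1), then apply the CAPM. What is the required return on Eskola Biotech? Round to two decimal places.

11.79%

Mean R_i = (-1.4 + 8.9 + 14.9 − 9.0 − 17.7 − 6.7) / 6 = -1.8333%
Mean R_m = (-1.8 + 8.3 + 10.5 − 5.9 − 8.5 − 7.4) / 6 = -0.8000%
Σ(R_i − R̄_i)(R_m − R̄_m) = 477.1700  ⇒  Cov = 477.1700 / 5 = 95.4340
Σ(R_m − R̄_m)² = 340.3600  ⇒  Var(R_m) = 340.3600 / 5 = 68.0720
β = Cov / Var(R_m) = 95.4340 / 68.0720 = 1.4020
MRP = 9.72% − 4.56% = 5.16%
E(R) = R_f + β × MRP = 4.56% + 1.4020 × 5.16% = 11.79%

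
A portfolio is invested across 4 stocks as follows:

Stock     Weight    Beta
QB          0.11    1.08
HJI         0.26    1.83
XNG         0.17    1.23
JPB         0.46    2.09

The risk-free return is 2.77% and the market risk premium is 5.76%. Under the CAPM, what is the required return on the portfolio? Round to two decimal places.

12.94%

β_P = Σ w_i β_i = 0.11×1.08 + 0.26×1.83 + 0.17×1.23 + 0.46×2.09 = 1.7651
E(R_P) = R_f + β_P × MRP = 2.77% + 1.7651 × 5.76% = 12.94%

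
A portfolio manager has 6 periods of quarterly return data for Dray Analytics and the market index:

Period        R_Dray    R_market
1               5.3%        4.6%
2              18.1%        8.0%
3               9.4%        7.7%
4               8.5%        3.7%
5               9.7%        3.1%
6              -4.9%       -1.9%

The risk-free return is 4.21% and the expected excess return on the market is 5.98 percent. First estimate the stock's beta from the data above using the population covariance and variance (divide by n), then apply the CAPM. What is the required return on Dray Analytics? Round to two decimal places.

Mean R_i = (5.3 + 18.1 + 9.4 + 8.5 + 9.7 − 4.9) / 6 = 7.6833%
Mean R_m = (4.6 + 8.0 + 7.7 + 3.7 + 3.1 − 1.9) / 6 = 4.2000%
Σ(R_i − R̄_i)(R_m − R̄_m) = 118.7700  ⇒  Cov = 118.7700 / 6 = 19.7950
Σ(R_m − R̄_m)² = 65.5200  ⇒  Var(R_m) = 65.5200 / 6 = 10.9200
β = Cov / Var(R_m) = 19.7950 / 10.9200 = 1.8127
E(R) = R_f + β × MRP = 4.21% + 1.8127 × 5.98% = 15.05%

15.05%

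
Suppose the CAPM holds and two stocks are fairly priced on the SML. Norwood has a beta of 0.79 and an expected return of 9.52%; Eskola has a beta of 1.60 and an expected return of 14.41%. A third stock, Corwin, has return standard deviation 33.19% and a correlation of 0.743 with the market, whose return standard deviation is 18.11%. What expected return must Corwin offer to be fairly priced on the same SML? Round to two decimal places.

MRP = (14.41% − 9.52%) / (1.60 − 0.79) = 6.0370%
R_f = 9.52% − 0.79 × 6.0370% = 4.7508%
β_Corwin = ρ·σ_i/σ_m = 0.743 × 33.19 / 18.11 = 1.3617
E(R_Corwin) = R_f + β × MRP = 4.7508% + 1.3617 × 6.0370% = 12.97%

12.97%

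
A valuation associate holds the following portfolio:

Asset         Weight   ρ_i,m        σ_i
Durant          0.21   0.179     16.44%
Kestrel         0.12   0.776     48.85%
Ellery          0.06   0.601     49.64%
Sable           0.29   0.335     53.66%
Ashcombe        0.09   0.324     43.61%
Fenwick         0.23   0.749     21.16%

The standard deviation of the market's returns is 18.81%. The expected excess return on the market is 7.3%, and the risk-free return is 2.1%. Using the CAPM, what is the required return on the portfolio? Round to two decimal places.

β_Durant = 0.179 × 16.44% / 18.81% = 0.1564
β_Kestrel = 0.776 × 48.85% / 18.81% = 2.0153
β_Ellery = 0.601 × 49.64% / 18.81% = 1.5861
β_Sable = 0.335 × 53.66% / 18.81% = 0.9557
β_Ashcombe = 0.324 × 43.61% / 18.81% = 0.7512
β_Fenwick = 0.749 × 21.16% / 18.81% = 0.8426
β_P = Σ w_i β_i = 0.21×0.1564 + 0.12×2.0153 + 0.06×1.5861 + 0.29×0.9557 + 0.09×0.7512 + 0.23×0.8426 = 0.9084
E(R_P) = R_f + β_P × MRP = 2.1% + 0.9084 × 7.3% = 8.73%

8.73%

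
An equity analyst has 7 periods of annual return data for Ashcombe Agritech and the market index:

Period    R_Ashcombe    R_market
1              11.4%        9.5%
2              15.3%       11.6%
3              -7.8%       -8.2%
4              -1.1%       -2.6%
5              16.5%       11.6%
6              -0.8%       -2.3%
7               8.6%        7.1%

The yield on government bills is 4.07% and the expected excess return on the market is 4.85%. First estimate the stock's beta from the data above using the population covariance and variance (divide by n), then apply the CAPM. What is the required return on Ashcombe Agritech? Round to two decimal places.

Mean R_i = (11.4 + 15.3 − 7.8 − 1.1 + 16.5 − 0.8 + 8.6) / 7 = 6.0143%
Mean R_m = (9.5 + 11.6 − 8.2 − 2.6 + 11.6 − 2.3 + 7.1) / 7 = 3.8143%
Σ(R_i − R̄_i)(R_m − R̄_m) = 446.3186  ⇒  Cov = 446.3186 / 7 = 63.7598
Σ(R_m − R̄_m)² = 387.2286  ⇒  Var(R_m) = 387.2286 / 7 = 55.3184
β = Cov / Var(R_m) = 63.7598 / 55.3184 = 1.1526
E(R) = R_f + β × MRP = 4.07% + 1.1526 × 4.85% = 9.66%

9.66%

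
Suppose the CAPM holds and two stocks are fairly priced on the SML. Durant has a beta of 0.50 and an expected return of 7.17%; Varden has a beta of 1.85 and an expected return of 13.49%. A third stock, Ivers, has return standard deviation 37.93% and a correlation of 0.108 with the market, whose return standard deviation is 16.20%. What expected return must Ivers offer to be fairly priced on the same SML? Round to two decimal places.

6.01%

MRP = (13.49% − 7.17%) / (1.85 − 0.50) = 4.6815%
R_f = 7.17% − 0.50 × 4.6815% = 4.8293%
β_Ivers = ρ·σ_i/σ_m = 0.108 × 37.93 / 16.20 = 0.2529
E(R_Ivers) = R_f + β × MRP = 4.8293% + 0.2529 × 4.6815% = 6.01%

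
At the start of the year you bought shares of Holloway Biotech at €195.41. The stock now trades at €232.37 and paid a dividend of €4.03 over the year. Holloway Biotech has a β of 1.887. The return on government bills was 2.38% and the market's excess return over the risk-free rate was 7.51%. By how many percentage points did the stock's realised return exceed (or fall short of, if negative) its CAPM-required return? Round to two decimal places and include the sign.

Realised HPR = (P1 + D1 − P0) / P0 = (232.37 + 4.03 − 195.41) / 195.41 = 40.99 / 195.41 = 20.9764%
CAPM required = R_f + β·MRP = 2.38% + 1.887 × 7.51% = 16.55137%
α = realised − required = 20.9764% − 16.55137% = +4.43%

+4.43%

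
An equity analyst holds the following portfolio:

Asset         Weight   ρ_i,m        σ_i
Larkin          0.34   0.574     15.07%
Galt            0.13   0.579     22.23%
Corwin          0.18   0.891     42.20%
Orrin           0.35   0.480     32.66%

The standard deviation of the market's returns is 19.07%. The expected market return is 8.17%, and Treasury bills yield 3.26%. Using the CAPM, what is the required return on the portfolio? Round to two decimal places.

β_Larkin = 0.574 × 15.07% / 19.07% = 0.4536
β_Galt = 0.579 × 22.23% / 19.07% = 0.6749
β_Corwin = 0.891 × 42.20% / 19.07% = 1.9717
β_Orrin = 0.480 × 32.66% / 19.07% = 0.8221
β_P = Σ w_i β_i = 0.34×0.4536 + 0.13×0.6749 + 0.18×1.9717 + 0.35×0.8221 = 0.8846
MRP = 8.17% − 3.26% = 4.91%
E(R_P) = R_f + β_P × MRP = 3.26% + 0.8846 × 4.91% = 7.60%

7.60%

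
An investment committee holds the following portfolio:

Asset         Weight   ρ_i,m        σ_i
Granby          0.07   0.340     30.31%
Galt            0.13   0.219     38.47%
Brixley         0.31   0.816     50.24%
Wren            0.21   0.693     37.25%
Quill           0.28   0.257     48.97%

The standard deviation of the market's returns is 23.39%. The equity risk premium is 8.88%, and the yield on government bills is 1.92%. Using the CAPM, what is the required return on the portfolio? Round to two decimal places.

10.83%

β_Granby = 0.340 × 30.31% / 23.39% = 0.4406
β_Galt = 0.219 × 38.47% / 23.39% = 0.3602
β_Brixley = 0.816 × 50.24% / 23.39% = 1.7527
β_Wren = 0.693 × 37.25% / 23.39% = 1.1036
β_Quill = 0.257 × 48.97% / 23.39% = 0.5381
β_P = Σ w_i β_i = 0.07×0.4406 + 0.13×0.3602 + 0.31×1.7527 + 0.21×1.1036 + 0.28×0.5381 = 1.0034
E(R_P) = R_f + β_P × MRP = 1.92% + 1.0034 × 8.88% = 10.83%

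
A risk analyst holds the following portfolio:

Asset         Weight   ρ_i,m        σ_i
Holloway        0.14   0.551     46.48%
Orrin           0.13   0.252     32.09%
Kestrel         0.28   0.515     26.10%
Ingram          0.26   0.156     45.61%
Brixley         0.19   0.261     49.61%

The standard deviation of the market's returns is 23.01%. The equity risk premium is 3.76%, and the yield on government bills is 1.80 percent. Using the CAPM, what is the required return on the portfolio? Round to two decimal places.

β_Holloway = 0.551 × 46.48% / 23.01% = 1.1130
β_Orrin = 0.252 × 32.09% / 23.01% = 0.3514
β_Kestrel = 0.515 × 26.10% / 23.01% = 0.5842
β_Ingram = 0.156 × 45.61% / 23.01% = 0.3092
β_Brixley = 0.261 × 49.61% / 23.01% = 0.5627
β_P = Σ w_i β_i = 0.14×1.1130 + 0.13×0.3514 + 0.28×0.5842 + 0.26×0.3092 + 0.19×0.5627 = 0.5524
E(R_P) = R_f + β_P × MRP = 1.80% + 0.5524 × 3.76% = 3.88%

3.88%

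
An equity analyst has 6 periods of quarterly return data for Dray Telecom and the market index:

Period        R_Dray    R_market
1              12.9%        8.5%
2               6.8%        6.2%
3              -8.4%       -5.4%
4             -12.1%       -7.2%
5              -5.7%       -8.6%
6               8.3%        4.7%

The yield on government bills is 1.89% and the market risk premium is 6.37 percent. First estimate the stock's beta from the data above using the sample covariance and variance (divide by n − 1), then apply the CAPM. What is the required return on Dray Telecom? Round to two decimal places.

10.16%

Mean R_i = (12.9 + 6.8 − 8.4 − 12.1 − 5.7 + 8.3) / 6 = 0.3000%
Mean R_m = (8.5 + 6.2 − 5.4 − 7.2 − 8.6 + 4.7) / 6 = -0.3000%
Σ(R_i − R̄_i)(R_m − R̄_m) = 372.8600  ⇒  Cov = 372.8600 / 5 = 74.5720
Σ(R_m − R̄_m)² = 287.2000  ⇒  Var(R_m) = 287.2000 / 5 = 57.4400
β = Cov / Var(R_m) = 74.5720 / 57.4400 = 1.2983
E(R) = R_f + β × MRP = 1.89% + 1.2983 × 6.37% = 10.16%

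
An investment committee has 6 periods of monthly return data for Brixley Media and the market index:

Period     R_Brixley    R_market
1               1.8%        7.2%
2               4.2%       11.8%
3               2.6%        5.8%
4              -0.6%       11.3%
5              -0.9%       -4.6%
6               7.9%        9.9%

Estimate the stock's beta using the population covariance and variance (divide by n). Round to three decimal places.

Mean R_i = (1.8 + 4.2 + 2.6 − 0.6 − 0.9 + 7.9) / 6 = 2.5000%
Mean R_m = (7.2 + 11.8 + 5.8 + 11.3 − 4.6 + 9.9) / 6 = 6.9000%
Σ(R_i − R̄_i)(R_m − R̄_m) = 49.6700  ⇒  Cov = 49.6700 / 6 = 8.2783
Σ(R_m − R̄_m)² = 185.9200  ⇒  Var(R_m) = 185.9200 / 6 = 30.9867
β = Cov / Var(R_m) = 8.2783 / 30.9867 = 0.2672

0.267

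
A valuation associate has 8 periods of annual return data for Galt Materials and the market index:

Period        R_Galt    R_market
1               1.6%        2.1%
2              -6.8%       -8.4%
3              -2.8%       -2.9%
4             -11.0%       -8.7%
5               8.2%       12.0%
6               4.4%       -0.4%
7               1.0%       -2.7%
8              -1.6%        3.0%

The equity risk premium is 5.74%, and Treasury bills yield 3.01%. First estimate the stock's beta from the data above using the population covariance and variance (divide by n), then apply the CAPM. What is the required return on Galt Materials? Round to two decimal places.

7.53%

Mean R_i = (1.6 − 6.8 − 2.8 − 11.0 + 8.2 + 4.4 + 1.0 − 1.6) / 8 = -0.8750%
Mean R_m = (2.1 − 8.4 − 2.9 − 8.7 + 12.0 − 0.4 − 2.7 + 3.0) / 8 = -0.7500%
Σ(R_i − R̄_i)(R_m − R̄_m) = 248.1900  ⇒  Cov = 248.1900 / 8 = 31.0238
Σ(R_m − R̄_m)² = 315.0200  ⇒  Var(R_m) = 315.0200 / 8 = 39.3775
β = Cov / Var(R_m) = 31.0238 / 39.3775 = 0.7879
E(R) = R_f + β × MRP = 3.01% + 0.7879 × 5.74% = 7.53%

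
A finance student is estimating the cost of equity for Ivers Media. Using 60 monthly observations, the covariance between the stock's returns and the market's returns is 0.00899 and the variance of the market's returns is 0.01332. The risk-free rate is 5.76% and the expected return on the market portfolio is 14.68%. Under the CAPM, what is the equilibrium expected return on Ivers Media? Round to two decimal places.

11.78%

β = Cov(R_i, R_m) / Var(R_m) = 0.00899 / 0.01332 = 0.6749
MRP = 14.68% − 5.76% = 8.92%
E(R) = R_f + β × MRP = 5.76% + 0.6749 × 8.92% = 11.78%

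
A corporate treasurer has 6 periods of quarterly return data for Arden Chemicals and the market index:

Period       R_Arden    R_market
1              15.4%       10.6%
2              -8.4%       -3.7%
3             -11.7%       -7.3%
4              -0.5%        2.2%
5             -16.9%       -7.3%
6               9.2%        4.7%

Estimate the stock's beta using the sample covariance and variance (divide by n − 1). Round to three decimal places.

1.709

Mean R_i = (15.4 − 8.4 − 11.7 − 0.5 − 16.9 + 9.2) / 6 = -2.1500%
Mean R_m = (10.6 − 3.7 − 7.3 + 2.2 − 7.3 + 4.7) / 6 = -0.1333%
Σ(R_i − R̄_i)(R_m − R̄_m) = 443.5200  ⇒  Cov = 443.5200 / 5 = 88.7040
Σ(R_m − R̄_m)² = 259.4533  ⇒  Var(R_m) = 259.4533 / 5 = 51.8907
β = Cov / Var(R_m) = 88.7040 / 51.8907 = 1.7094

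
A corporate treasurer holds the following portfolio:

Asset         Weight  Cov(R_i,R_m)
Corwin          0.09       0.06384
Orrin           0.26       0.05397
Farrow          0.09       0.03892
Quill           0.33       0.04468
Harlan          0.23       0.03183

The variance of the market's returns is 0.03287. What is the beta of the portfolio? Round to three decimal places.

1.380

β_Corwin = 0.06384 / 0.03287 = 1.9422
β_Orrin = 0.05397 / 0.03287 = 1.6419
β_Farrow = 0.03892 / 0.03287 = 1.1841
β_Quill = 0.04468 / 0.03287 = 1.3593
β_Harlan = 0.03183 / 0.03287 = 0.9684
β_P = Σ w_i β_i = 0.09×1.9422 + 0.26×1.6419 + 0.09×1.1841 + 0.33×1.3593 + 0.23×0.9684 = 1.3796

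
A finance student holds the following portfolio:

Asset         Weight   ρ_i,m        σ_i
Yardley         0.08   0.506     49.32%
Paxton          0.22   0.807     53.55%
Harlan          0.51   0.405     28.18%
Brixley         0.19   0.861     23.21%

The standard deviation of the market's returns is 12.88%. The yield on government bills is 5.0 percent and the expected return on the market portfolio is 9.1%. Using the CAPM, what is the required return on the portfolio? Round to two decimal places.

11.72%

β_Yardley = 0.506 × 49.32% / 12.88% = 1.9376
β_Paxton = 0.807 × 53.55% / 12.88% = 3.3552
β_Harlan = 0.405 × 28.18% / 12.88% = 0.8861
β_Brixley = 0.861 × 23.21% / 12.88% = 1.5515
β_P = Σ w_i β_i = 0.08×1.9376 + 0.22×3.3552 + 0.51×0.8861 + 0.19×1.5515 = 1.6398
MRP = 9.1% − 5.0% = 4.10%
E(R_P) = R_f + β_P × MRP = 5.0% + 1.6398 × 4.1% = 11.72%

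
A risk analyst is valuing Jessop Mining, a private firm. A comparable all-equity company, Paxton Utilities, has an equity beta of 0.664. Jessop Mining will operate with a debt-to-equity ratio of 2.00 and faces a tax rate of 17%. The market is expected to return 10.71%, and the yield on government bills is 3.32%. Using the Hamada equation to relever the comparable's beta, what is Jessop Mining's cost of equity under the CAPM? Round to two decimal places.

β_L = β_U × [1 + (1 − t)(D/E)] = 0.664 × [1 + (1 − 0.17) × 2.00]
    = 0.664 × [1 + 0.83 × 2.00] = 0.664 × 2.6600 = 1.7662
MRP = 10.71% − 3.32% = 7.39%
E(R) = R_f + β_L × MRP = 3.32% + 1.7662 × 7.39% = 16.37%

16.37%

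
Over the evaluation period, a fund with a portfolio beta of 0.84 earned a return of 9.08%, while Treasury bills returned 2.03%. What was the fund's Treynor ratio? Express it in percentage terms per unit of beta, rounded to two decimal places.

8.39%

Treynor = (R_P − R_f) / β_P = (9.08% − 2.03%) / 0.8400 = 7.05% / 0.8400 = 8.39%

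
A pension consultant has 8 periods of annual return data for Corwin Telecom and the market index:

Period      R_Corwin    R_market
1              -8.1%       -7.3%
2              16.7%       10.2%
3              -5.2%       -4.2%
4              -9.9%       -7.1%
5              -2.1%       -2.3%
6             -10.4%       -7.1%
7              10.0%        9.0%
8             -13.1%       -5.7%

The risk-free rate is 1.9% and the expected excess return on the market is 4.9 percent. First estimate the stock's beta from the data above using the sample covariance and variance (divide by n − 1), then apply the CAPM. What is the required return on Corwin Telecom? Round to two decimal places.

Mean R_i = (-8.1 + 16.7 − 5.2 − 9.9 − 2.1 − 10.4 + 10.0 − 13.1) / 8 = -2.7625%
Mean R_m = (-7.3 + 10.2 − 4.2 − 7.1 − 2.3 − 7.1 + 9.0 − 5.7) / 8 = -1.8125%
Σ(R_i − R̄_i)(R_m − R̄_m) = 524.8838  ⇒  Cov = 524.8838 / 7 = 74.9834
Σ(R_m − R̄_m)² = 368.2888  ⇒  Var(R_m) = 368.2888 / 7 = 52.6127
β = Cov / Var(R_m) = 74.9834 / 52.6127 = 1.4252
E(R) = R_f + β × MRP = 1.9% + 1.4252 × 4.9% = 8.88%

8.88%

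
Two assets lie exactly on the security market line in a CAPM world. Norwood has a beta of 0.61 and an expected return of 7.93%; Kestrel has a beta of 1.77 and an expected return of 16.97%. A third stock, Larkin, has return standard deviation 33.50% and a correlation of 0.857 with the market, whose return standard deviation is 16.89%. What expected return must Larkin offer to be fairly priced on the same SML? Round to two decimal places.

MRP = (16.97% − 7.93%) / (1.77 − 0.61) = 7.7931%
R_f = 7.93% − 0.61 × 7.7931% = 3.1762%
β_Larkin = ρ·σ_i/σ_m = 0.857 × 33.50 / 16.89 = 1.6998
E(R_Larkin) = R_f + β × MRP = 3.1762% + 1.6998 × 7.7931% = 16.42%

16.42%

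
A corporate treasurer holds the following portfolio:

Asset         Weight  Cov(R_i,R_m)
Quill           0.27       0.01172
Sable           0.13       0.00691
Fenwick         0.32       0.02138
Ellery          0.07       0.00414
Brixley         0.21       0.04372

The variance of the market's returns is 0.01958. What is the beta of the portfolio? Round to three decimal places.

1.041

β_Quill = 0.01172 / 0.01958 = 0.5986
β_Sable = 0.00691 / 0.01958 = 0.3529
β_Fenwick = 0.02138 / 0.01958 = 1.0919
β_Ellery = 0.00414 / 0.01958 = 0.2114
β_Brixley = 0.04372 / 0.01958 = 2.2329
β_P = Σ w_i β_i = 0.27×0.5986 + 0.13×0.3529 + 0.32×1.0919 + 0.07×0.2114 + 0.21×2.2329 = 1.0406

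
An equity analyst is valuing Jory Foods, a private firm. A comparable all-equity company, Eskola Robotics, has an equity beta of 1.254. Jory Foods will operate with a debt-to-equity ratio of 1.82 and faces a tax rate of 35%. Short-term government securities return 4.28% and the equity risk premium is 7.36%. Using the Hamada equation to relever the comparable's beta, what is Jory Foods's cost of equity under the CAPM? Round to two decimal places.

24.43%

β_L = β_U × [1 + (1 − t)(D/E)] = 1.254 × [1 + (1 − 0.35) × 1.82]
    = 1.254 × [1 + 0.65 × 1.82] = 1.254 × 2.1830 = 2.7375
E(R) = R_f + β_L × MRP = 4.28% + 2.7375 × 7.36% = 24.43%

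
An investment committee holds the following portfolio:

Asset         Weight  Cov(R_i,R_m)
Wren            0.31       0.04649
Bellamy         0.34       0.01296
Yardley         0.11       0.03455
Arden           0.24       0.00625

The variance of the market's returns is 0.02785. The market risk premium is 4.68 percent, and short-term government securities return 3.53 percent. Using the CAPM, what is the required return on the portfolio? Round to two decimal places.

β_Wren = 0.04649 / 0.02785 = 1.6693
β_Bellamy = 0.01296 / 0.02785 = 0.4654
β_Yardley = 0.03455 / 0.02785 = 1.2406
β_Arden = 0.00625 / 0.02785 = 0.2244
β_P = Σ w_i β_i = 0.31×1.6693 + 0.34×0.4654 + 0.11×1.2406 + 0.24×0.2244 = 0.8660
E(R_P) = R_f + β_P × MRP = 3.53% + 0.8660 × 4.68% = 7.58%

7.58%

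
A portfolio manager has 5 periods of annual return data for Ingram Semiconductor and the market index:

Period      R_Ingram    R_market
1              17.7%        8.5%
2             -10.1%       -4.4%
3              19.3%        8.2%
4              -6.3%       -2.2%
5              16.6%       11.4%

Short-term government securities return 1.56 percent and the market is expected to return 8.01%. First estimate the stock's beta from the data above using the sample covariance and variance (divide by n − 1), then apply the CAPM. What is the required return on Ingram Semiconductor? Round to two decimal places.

14.26%

Mean R_i = (17.7 − 10.1 + 19.3 − 6.3 + 16.6) / 5 = 7.4400%
Mean R_m = (8.5 − 4.4 + 8.2 − 2.2 + 11.4) / 5 = 4.3000%
Σ(R_i − R̄_i)(R_m − R̄_m) = 396.2900  ⇒  Cov = 396.2900 / 4 = 99.0725
Σ(R_m − R̄_m)² = 201.2000  ⇒  Var(R_m) = 201.2000 / 4 = 50.3000
β = Cov / Var(R_m) = 99.0725 / 50.3000 = 1.9696
MRP = 8.01% − 1.56% = 6.45%
E(R) = R_f + β × MRP = 1.56% + 1.9696 × 6.45% = 14.26%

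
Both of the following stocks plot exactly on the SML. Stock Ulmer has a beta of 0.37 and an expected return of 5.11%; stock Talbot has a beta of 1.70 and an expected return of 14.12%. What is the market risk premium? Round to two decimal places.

Both satisfy E(R) = R_f + β·MRP, so the slope of the SML is
MRP = (14.12% − 5.11%) / (1.70 − 0.37) = 9.01% / 1.33 = 6.7744%

6.77%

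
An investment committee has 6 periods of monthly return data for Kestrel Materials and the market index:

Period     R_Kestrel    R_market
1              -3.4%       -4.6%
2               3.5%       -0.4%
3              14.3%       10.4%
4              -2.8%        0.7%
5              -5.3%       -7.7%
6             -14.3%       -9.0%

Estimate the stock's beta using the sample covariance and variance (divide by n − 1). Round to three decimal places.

1.258

Mean R_i = (-3.4 + 3.5 + 14.3 − 2.8 − 5.3 − 14.3) / 6 = -1.3333%
Mean R_m = (-4.6 − 0.4 + 10.4 + 0.7 − 7.7 − 9.0) / 6 = -1.7667%
Σ(R_i − R̄_i)(R_m − R̄_m) = 316.3767  ⇒  Cov = 316.3767 / 5 = 63.2753
Σ(R_m − R̄_m)² = 251.5333  ⇒  Var(R_m) = 251.5333 / 5 = 50.3067
β = Cov / Var(R_m) = 63.2753 / 50.3067 = 1.2578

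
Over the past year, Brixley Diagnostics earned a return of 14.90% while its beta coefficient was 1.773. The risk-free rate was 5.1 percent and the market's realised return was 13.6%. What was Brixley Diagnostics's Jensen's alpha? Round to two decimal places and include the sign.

-5.27%

Market excess return = 13.6% − 5.1% = 8.50%
CAPM benchmark = R_f + β(R_m − R_f) = 5.1% + 1.773 × 8.5% = 20.1705%
α = actual − benchmark = 14.90% − 20.1705% = -5.27%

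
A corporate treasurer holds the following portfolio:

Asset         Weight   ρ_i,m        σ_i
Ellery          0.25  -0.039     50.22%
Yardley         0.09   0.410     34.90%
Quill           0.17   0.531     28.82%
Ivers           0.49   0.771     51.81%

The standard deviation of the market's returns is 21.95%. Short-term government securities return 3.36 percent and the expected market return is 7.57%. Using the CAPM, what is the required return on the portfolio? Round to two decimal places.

β_Ellery = -0.039 × 50.22% / 21.95% = -0.0892
β_Yardley = 0.410 × 34.90% / 21.95% = 0.6519
β_Quill = 0.531 × 28.82% / 21.95% = 0.6972
β_Ivers = 0.771 × 51.81% / 21.95% = 1.8198
β_P = Σ w_i β_i = 0.25×-0.0892 + 0.09×0.6519 + 0.17×0.6972 + 0.49×1.8198 = 1.0466
MRP = 7.57% − 3.36% = 4.21%
E(R_P) = R_f + β_P × MRP = 3.36% + 1.0466 × 4.21% = 7.77%

7.77%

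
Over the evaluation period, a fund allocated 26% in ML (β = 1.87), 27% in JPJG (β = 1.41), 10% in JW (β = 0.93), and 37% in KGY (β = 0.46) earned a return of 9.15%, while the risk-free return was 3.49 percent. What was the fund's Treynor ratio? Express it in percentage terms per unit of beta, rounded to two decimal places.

5.01%

β_P = 0.26×1.87 + 0.27×1.41 + 0.10×0.93 + 0.37×0.46 = 1.1301
Treynor = (R_P − R_f) / β_P = (9.15% − 3.49%) / 1.1301 = 5.66% / 1.1301 = 5.01%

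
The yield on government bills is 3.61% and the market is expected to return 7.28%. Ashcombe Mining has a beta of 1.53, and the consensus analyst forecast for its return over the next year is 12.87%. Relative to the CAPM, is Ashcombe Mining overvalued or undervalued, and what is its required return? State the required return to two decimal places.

Undervalued; required return 9.23%

MRP = 7.28% − 3.61% = 3.67%
Required return = R_f + β·MRP = 3.61% + 1.53 × 3.67% = 9.23%
Forecast 12.87% > required 9.23% → the stock plots above the SML → undervalued.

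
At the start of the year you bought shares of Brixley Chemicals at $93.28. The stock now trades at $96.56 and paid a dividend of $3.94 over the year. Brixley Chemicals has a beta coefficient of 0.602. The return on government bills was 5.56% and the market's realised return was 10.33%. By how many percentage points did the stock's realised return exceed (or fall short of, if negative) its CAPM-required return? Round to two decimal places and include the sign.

Realised HPR = (P1 + D1 − P0) / P0 = (96.56 + 3.94 − 93.28) / 93.28 = 7.22 / 93.28 = 7.7401%
MRP = 10.33% − 5.56% = 4.77%
CAPM required = R_f + β·MRP = 5.56% + 0.602 × 4.77% = 8.43154%
α = realised − required = 7.7401% − 8.43154% = -0.69%

-0.69%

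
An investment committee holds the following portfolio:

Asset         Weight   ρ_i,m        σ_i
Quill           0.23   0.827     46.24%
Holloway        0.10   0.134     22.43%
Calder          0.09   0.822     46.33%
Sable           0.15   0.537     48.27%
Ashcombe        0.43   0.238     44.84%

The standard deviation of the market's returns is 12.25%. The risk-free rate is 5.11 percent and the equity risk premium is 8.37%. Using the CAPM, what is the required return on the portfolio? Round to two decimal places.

β_Quill = 0.827 × 46.24% / 12.25% = 3.1217
β_Holloway = 0.134 × 22.43% / 12.25% = 0.2454
β_Calder = 0.822 × 46.33% / 12.25% = 3.1088
β_Sable = 0.537 × 48.27% / 12.25% = 2.1160
β_Ashcombe = 0.238 × 44.84% / 12.25% = 0.8712
β_P = Σ w_i β_i = 0.23×3.1217 + 0.10×0.2454 + 0.09×3.1088 + 0.15×2.1160 + 0.43×0.8712 = 1.7143
E(R_P) = R_f + β_P × MRP = 5.11% + 1.7143 × 8.37% = 19.46%

19.46%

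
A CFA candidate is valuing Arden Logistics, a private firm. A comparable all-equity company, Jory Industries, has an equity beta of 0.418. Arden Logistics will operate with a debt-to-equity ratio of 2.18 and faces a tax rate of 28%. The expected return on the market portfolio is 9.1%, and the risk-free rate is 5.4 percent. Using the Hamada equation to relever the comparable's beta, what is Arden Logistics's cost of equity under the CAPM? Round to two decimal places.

9.37%

β_L = β_U × [1 + (1 − t)(D/E)] = 0.418 × [1 + (1 − 0.28) × 2.18]
    = 0.418 × [1 + 0.72 × 2.18] = 0.418 × 2.5696 = 1.0741
MRP = 9.1% − 5.4% = 3.70%
E(R) = R_f + β_L × MRP = 5.4% + 1.0741 × 3.7% = 9.37%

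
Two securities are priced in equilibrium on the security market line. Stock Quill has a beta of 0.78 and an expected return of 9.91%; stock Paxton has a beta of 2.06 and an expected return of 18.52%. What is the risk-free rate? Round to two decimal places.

4.66%

Both satisfy E(R) = R_f + β·MRP, so the slope of the SML is
MRP = (18.52% − 9.91%) / (2.06 − 0.78) = 8.61% / 1.28 = 6.7266%
R_f = E(R_Quill) − β_Quill·MRP = 9.91% − 0.78 × 6.7266% = 4.6633%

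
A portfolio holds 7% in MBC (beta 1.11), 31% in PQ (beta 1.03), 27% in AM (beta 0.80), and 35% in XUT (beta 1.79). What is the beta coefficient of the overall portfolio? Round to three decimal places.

β_P = Σ w_i β_i = 0.07×1.11 + 0.31×1.03 + 0.27×0.80 + 0.35×1.79 = 1.2395

1.240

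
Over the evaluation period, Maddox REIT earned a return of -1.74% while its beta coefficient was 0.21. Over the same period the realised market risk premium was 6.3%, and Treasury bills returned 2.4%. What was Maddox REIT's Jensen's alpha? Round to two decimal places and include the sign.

-5.46%

CAPM benchmark = R_f + β(R_m − R_f) = 2.4% + 0.21 × 6.3% = 3.7230%
α = actual − benchmark = -1.74% − 3.7230% = -5.46%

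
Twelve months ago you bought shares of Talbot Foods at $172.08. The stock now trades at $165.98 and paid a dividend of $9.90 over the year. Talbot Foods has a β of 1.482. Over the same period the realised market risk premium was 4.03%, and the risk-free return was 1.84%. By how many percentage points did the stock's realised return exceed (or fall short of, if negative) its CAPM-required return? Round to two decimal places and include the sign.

Realised HPR = (P1 + D1 − P0) / P0 = (165.98 + 9.90 − 172.08) / 172.08 = 3.80 / 172.08 = 2.2083%
CAPM required = R_f + β·MRP = 1.84% + 1.482 × 4.03% = 7.81246%
α = realised − required = 2.2083% − 7.81246% = -5.60%

-5.60%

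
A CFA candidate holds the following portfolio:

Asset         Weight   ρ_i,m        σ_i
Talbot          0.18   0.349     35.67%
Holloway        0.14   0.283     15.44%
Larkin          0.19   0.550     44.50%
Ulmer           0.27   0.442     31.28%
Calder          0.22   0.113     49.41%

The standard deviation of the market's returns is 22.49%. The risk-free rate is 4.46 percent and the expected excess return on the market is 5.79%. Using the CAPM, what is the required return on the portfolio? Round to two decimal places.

β_Talbot = 0.349 × 35.67% / 22.49% = 0.5535
β_Holloway = 0.283 × 15.44% / 22.49% = 0.1943
β_Larkin = 0.550 × 44.50% / 22.49% = 1.0883
β_Ulmer = 0.442 × 31.28% / 22.49% = 0.6148
β_Calder = 0.113 × 49.41% / 22.49% = 0.2483
β_P = Σ w_i β_i = 0.18×0.5535 + 0.14×0.1943 + 0.19×1.0883 + 0.27×0.6148 + 0.22×0.2483 = 0.5542
E(R_P) = R_f + β_P × MRP = 4.46% + 0.5542 × 5.79% = 7.67%

7.67%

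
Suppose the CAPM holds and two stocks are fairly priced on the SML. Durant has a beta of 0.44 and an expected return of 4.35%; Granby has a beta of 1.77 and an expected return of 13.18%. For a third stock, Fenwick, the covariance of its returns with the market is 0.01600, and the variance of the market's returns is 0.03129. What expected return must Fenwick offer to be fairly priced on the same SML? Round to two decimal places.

MRP = (13.18% − 4.35%) / (1.77 − 0.44) = 6.6391%
R_f = 4.35% − 0.44 × 6.6391% = 1.4288%
β_Fenwick = Cov / Var(R_m) = 0.01600 / 0.03129 = 0.5113
E(R_Fenwick) = R_f + β × MRP = 1.4288% + 0.5113 × 6.6391% = 4.82%

4.82%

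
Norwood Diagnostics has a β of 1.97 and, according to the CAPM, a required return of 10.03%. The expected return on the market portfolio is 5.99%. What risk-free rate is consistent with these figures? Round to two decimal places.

E(R) = R_f + β(E(R_m) − R_f) = R_f(1 − β) + β·E(R_m)
10.03% = R_f × (1 − 1.97) + 1.97 × 5.99%
10.03% = R_f × -0.97 + 11.8003%
R_f = (10.03% − 11.8003%) / -0.97 = 1.83%

1.83%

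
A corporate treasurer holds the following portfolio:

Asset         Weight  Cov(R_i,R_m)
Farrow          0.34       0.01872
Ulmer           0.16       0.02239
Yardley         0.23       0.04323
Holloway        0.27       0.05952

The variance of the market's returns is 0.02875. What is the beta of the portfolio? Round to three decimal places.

1.251

β_Farrow = 0.01872 / 0.02875 = 0.6511
β_Ulmer = 0.02239 / 0.02875 = 0.7788
β_Yardley = 0.04323 / 0.02875 = 1.5037
β_Holloway = 0.05952 / 0.02875 = 2.0703
β_P = Σ w_i β_i = 0.34×0.6511 + 0.16×0.7788 + 0.23×1.5037 + 0.27×2.0703 = 1.2508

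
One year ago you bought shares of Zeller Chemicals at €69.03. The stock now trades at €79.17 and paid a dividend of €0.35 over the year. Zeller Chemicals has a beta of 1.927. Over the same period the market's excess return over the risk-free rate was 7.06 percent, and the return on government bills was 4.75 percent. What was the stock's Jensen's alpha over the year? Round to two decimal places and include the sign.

Realised HPR = (P1 + D1 − P0) / P0 = (79.17 + 0.35 − 69.03) / 69.03 = 10.49 / 69.03 = 15.1963%
CAPM required = R_f + β·MRP = 4.75% + 1.927 × 7.06% = 18.35462%
α = realised − required = 15.1963% − 18.35462% = -3.16%

-3.16%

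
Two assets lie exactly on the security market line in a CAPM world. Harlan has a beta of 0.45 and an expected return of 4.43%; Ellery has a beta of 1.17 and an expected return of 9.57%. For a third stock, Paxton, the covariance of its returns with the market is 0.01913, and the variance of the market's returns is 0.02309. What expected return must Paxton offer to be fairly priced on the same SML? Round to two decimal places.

7.13%

MRP = (9.57% − 4.43%) / (1.17 − 0.45) = 7.1389%
R_f = 4.43% − 0.45 × 7.1389% = 1.2175%
β_Paxton = Cov / Var(R_m) = 0.01913 / 0.02309 = 0.8285
E(R_Paxton) = R_f + β × MRP = 1.2175% + 0.8285 × 7.1389% = 7.13%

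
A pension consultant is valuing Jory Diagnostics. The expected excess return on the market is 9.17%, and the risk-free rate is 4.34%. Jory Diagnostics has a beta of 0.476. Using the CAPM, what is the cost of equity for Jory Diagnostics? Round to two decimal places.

E(R) = R_f + β × MRP = 4.34% + 0.476 × 9.17% = 8.70%

8.70%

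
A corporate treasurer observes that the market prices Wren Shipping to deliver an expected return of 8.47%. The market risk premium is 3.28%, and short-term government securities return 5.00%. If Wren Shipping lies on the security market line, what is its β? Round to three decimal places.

1.058

β = (E(R) − R_f) / MRP = (8.47% − 5.00%) / 3.28% = 3.47% / 3.28% = 1.058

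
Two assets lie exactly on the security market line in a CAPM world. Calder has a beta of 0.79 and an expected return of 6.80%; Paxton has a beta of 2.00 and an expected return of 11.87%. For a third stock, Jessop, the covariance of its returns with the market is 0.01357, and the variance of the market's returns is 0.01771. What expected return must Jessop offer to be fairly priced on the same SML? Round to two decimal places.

MRP = (11.87% − 6.80%) / (2.00 − 0.79) = 4.1901%
R_f = 6.80% − 0.79 × 4.1901% = 3.4898%
β_Jessop = Cov / Var(R_m) = 0.01357 / 0.01771 = 0.7662
E(R_Jessop) = R_f + β × MRP = 3.4898% + 0.7662 × 4.1901% = 6.70%

6.70%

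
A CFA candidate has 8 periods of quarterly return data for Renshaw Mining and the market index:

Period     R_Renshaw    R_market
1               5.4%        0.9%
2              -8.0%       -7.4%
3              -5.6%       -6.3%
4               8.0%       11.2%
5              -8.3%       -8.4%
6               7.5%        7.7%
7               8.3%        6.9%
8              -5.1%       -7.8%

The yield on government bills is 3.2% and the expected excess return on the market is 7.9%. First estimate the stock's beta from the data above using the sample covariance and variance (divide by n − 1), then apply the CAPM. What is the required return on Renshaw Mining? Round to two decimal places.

10.35%

Mean R_i = (5.4 − 8.0 − 5.6 + 8.0 − 8.3 + 7.5 + 8.3 − 5.1) / 8 = 0.2750%
Mean R_m = (0.9 − 7.4 − 6.3 + 11.2 − 8.4 + 7.7 + 6.9 − 7.8) / 8 = -0.4000%
Σ(R_i − R̄_i)(R_m − R̄_m) = 414.3400  ⇒  Cov = 414.3400 / 7 = 59.1914
Σ(R_m − R̄_m)² = 457.7200  ⇒  Var(R_m) = 457.7200 / 7 = 65.3886
β = Cov / Var(R_m) = 59.1914 / 65.3886 = 0.9052
E(R) = R_f + β × MRP = 3.2% + 0.9052 × 7.9% = 10.35%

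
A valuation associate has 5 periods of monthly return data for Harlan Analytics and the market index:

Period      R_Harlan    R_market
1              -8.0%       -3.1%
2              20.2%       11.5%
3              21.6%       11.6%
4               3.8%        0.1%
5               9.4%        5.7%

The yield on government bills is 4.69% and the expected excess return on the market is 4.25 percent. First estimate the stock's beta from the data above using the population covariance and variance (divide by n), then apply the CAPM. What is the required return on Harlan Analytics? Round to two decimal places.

12.40%

Mean R_i = (-8.0 + 20.2 + 21.6 + 3.8 + 9.4) / 5 = 9.4000%
Mean R_m = (-3.1 + 11.5 + 11.6 + 0.1 + 5.7) / 5 = 5.1600%
Σ(R_i − R̄_i)(R_m − R̄_m) = 319.1000  ⇒  Cov = 319.1000 / 5 = 63.8200
Σ(R_m − R̄_m)² = 175.7920  ⇒  Var(R_m) = 175.7920 / 5 = 35.1584
β = Cov / Var(R_m) = 63.8200 / 35.1584 = 1.8152
E(R) = R_f + β × MRP = 4.69% + 1.8152 × 4.25% = 12.40%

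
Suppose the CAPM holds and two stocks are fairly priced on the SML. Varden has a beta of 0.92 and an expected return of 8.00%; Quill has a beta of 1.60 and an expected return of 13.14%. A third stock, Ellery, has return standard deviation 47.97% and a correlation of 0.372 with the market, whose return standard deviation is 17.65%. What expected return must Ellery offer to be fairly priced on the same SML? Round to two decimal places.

MRP = (13.14% − 8.00%) / (1.60 − 0.92) = 7.5588%
R_f = 8.00% − 0.92 × 7.5588% = 1.0459%
β_Ellery = ρ·σ_i/σ_m = 0.372 × 47.97 / 17.65 = 1.0110
E(R_Ellery) = R_f + β × MRP = 1.0459% + 1.0110 × 7.5588% = 8.69%

8.69%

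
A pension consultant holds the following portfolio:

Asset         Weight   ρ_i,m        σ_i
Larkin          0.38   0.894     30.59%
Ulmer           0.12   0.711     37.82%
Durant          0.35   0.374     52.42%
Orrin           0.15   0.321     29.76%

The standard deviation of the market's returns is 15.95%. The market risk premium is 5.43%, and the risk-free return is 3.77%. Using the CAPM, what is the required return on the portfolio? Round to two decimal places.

β_Larkin = 0.894 × 30.59% / 15.95% = 1.7146
β_Ulmer = 0.711 × 37.82% / 15.95% = 1.6859
β_Durant = 0.374 × 52.42% / 15.95% = 1.2292
β_Orrin = 0.321 × 29.76% / 15.95% = 0.5989
β_P = Σ w_i β_i = 0.38×1.7146 + 0.12×1.6859 + 0.35×1.2292 + 0.15×0.5989 = 1.3739
E(R_P) = R_f + β_P × MRP = 3.77% + 1.3739 × 5.43% = 11.23%

11.23%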